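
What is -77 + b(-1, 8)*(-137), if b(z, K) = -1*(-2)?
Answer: -351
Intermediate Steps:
b(z, K) = 2
-77 + b(-1, 8)*(-137) = -77 + 2*(-137) = -77 - 274 = -351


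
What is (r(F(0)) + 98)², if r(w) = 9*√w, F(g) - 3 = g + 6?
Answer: 15625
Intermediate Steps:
F(g) = 9 + g (F(g) = 3 + (g + 6) = 3 + (6 + g) = 9 + g)
(r(F(0)) + 98)² = (9*√(9 + 0) + 98)² = (9*√9 + 98)² = (9*3 + 98)² = (27 + 98)² = 125² = 15625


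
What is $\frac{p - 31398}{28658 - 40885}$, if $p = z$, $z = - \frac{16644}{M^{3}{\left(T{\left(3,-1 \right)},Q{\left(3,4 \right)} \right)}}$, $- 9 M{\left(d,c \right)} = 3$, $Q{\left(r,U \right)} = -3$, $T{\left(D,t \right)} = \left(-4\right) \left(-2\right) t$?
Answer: $- \frac{417990}{12227} \approx -34.186$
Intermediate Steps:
$T{\left(D,t \right)} = 8 t$
$M{\left(d,c \right)} = - \frac{1}{3}$ ($M{\left(d,c \right)} = \left(- \frac{1}{9}\right) 3 = - \frac{1}{3}$)
$z = 449388$ ($z = - \frac{16644}{\left(- \frac{1}{3}\right)^{3}} = - \frac{16644}{- \frac{1}{27}} = \left(-16644\right) \left(-27\right) = 449388$)
$p = 449388$
$\frac{p - 31398}{28658 - 40885} = \frac{449388 - 31398}{28658 - 40885} = \frac{417990}{-12227} = 417990 \left(- \frac{1}{12227}\right) = - \frac{417990}{12227}$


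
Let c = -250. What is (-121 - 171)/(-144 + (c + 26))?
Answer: 73/92 ≈ 0.79348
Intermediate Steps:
(-121 - 171)/(-144 + (c + 26)) = (-121 - 171)/(-144 + (-250 + 26)) = -292/(-144 - 224) = -292/(-368) = -292*(-1/368) = 73/92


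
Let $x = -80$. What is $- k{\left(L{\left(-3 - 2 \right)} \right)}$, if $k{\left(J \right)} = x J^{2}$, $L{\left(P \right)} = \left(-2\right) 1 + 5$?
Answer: $720$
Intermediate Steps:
$L{\left(P \right)} = 3$ ($L{\left(P \right)} = -2 + 5 = 3$)
$k{\left(J \right)} = - 80 J^{2}$
$- k{\left(L{\left(-3 - 2 \right)} \right)} = - \left(-80\right) 3^{2} = - \left(-80\right) 9 = \left(-1\right) \left(-720\right) = 720$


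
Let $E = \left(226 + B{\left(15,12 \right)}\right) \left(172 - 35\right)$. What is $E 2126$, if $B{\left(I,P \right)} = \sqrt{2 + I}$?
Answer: $65825212 + 291262 \sqrt{17} \approx 6.7026 \cdot 10^{7}$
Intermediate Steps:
$E = 30962 + 137 \sqrt{17}$ ($E = \left(226 + \sqrt{2 + 15}\right) \left(172 - 35\right) = \left(226 + \sqrt{17}\right) 137 = 30962 + 137 \sqrt{17} \approx 31527.0$)
$E 2126 = \left(30962 + 137 \sqrt{17}\right) 2126 = 65825212 + 291262 \sqrt{17}$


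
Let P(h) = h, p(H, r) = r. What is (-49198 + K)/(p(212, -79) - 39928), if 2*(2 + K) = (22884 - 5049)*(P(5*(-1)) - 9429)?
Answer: 7652445/3637 ≈ 2104.1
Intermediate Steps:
K = -84127697 (K = -2 + ((22884 - 5049)*(5*(-1) - 9429))/2 = -2 + (17835*(-5 - 9429))/2 = -2 + (17835*(-9434))/2 = -2 + (½)*(-168255390) = -2 - 84127695 = -84127697)
(-49198 + K)/(p(212, -79) - 39928) = (-49198 - 84127697)/(-79 - 39928) = -84176895/(-40007) = -84176895*(-1/40007) = 7652445/3637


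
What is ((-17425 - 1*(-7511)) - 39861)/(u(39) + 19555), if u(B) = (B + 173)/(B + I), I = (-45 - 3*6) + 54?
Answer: -746625/293431 ≈ -2.5445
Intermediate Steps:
I = -9 (I = (-45 - 18) + 54 = -63 + 54 = -9)
u(B) = (173 + B)/(-9 + B) (u(B) = (B + 173)/(B - 9) = (173 + B)/(-9 + B))
((-17425 - 1*(-7511)) - 39861)/(u(39) + 19555) = ((-17425 - 1*(-7511)) - 39861)/((173 + 39)/(-9 + 39) + 19555) = ((-17425 + 7511) - 39861)/(212/30 + 19555) = (-9914 - 39861)/((1/30)*212 + 19555) = -49775/(106/15 + 19555) = -49775/293431/15 = -49775*15/293431 = -746625/293431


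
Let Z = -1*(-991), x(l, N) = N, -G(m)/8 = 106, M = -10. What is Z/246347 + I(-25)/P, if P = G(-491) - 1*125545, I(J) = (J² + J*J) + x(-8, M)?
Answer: -180214817/31136536371 ≈ -0.0057879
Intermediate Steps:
G(m) = -848 (G(m) = -8*106 = -848)
I(J) = -10 + 2*J² (I(J) = (J² + J*J) - 10 = (J² + J²) - 10 = 2*J² - 10 = -10 + 2*J²)
Z = 991
P = -126393 (P = -848 - 1*125545 = -848 - 125545 = -126393)
Z/246347 + I(-25)/P = 991/246347 + (-10 + 2*(-25)²)/(-126393) = 991*(1/246347) + (-10 + 2*625)*(-1/126393) = 991/246347 + (-10 + 1250)*(-1/126393) = 991/246347 + 1240*(-1/126393) = 991/246347 - 1240/126393 = -180214817/31136536371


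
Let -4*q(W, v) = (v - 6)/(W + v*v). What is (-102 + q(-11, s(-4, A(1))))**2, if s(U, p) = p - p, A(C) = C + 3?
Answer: 5049009/484 ≈ 10432.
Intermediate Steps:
A(C) = 3 + C
s(U, p) = 0
q(W, v) = -(-6 + v)/(4*(W + v**2)) (q(W, v) = -(v - 6)/(4*(W + v*v)) = -(-6 + v)/(4*(W + v**2)))
(-102 + q(-11, s(-4, A(1))))**2 = (-102 + (6 - 1*0)/(4*(-11 + 0**2)))**2 = (-102 + (6 + 0)/(4*(-11 + 0)))**2 = (-102 + (1/4)*6/(-11))**2 = (-102 + (1/4)*(-1/11)*6)**2 = (-102 - 3/22)**2 = (-2247/22)**2 = 5049009/484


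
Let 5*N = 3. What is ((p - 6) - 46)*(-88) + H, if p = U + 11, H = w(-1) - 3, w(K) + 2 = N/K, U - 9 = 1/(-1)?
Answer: 14492/5 ≈ 2898.4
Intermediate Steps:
N = 3/5 (N = (1/5)*3 = 3/5 ≈ 0.60000)
U = 8 (U = 9 + 1/(-1) = 9 - 1 = 8)
w(K) = -2 + 3/(5*K)
H = -28/5 (H = (-2 + (3/5)/(-1)) - 3 = (-2 + (3/5)*(-1)) - 3 = (-2 - 3/5) - 3 = -13/5 - 3 = -28/5 ≈ -5.6000)
p = 19 (p = 8 + 11 = 19)
((p - 6) - 46)*(-88) + H = ((19 - 6) - 46)*(-88) - 28/5 = (13 - 46)*(-88) - 28/5 = -33*(-88) - 28/5 = 2904 - 28/5 = 14492/5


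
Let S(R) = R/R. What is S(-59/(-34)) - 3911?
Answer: -3910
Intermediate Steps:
S(R) = 1
S(-59/(-34)) - 3911 = 1 - 3911 = -3910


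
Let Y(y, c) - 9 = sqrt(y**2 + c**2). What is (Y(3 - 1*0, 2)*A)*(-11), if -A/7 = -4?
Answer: -2772 - 308*sqrt(13) ≈ -3882.5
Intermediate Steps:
Y(y, c) = 9 + sqrt(c**2 + y**2) (Y(y, c) = 9 + sqrt(y**2 + c**2) = 9 + sqrt(c**2 + y**2))
A = 28 (A = -7*(-4) = 28)
(Y(3 - 1*0, 2)*A)*(-11) = ((9 + sqrt(2**2 + (3 - 1*0)**2))*28)*(-11) = ((9 + sqrt(4 + (3 + 0)**2))*28)*(-11) = ((9 + sqrt(4 + 3**2))*28)*(-11) = ((9 + sqrt(4 + 9))*28)*(-11) = ((9 + sqrt(13))*28)*(-11) = (252 + 28*sqrt(13))*(-11) = -2772 - 308*sqrt(13)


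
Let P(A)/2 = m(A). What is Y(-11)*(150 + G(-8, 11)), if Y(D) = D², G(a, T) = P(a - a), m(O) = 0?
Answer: 18150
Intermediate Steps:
P(A) = 0 (P(A) = 2*0 = 0)
G(a, T) = 0
Y(-11)*(150 + G(-8, 11)) = (-11)²*(150 + 0) = 121*150 = 18150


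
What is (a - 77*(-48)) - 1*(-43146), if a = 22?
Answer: 46864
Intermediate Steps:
(a - 77*(-48)) - 1*(-43146) = (22 - 77*(-48)) - 1*(-43146) = (22 + 3696) + 43146 = 3718 + 43146 = 46864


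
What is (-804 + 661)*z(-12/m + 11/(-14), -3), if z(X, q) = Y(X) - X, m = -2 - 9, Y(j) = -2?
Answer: 4615/14 ≈ 329.64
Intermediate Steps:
m = -11
z(X, q) = -2 - X
(-804 + 661)*z(-12/m + 11/(-14), -3) = (-804 + 661)*(-2 - (-12/(-11) + 11/(-14))) = -143*(-2 - (-12*(-1/11) + 11*(-1/14))) = -143*(-2 - (12/11 - 11/14)) = -143*(-2 - 1*47/154) = -143*(-2 - 47/154) = -143*(-355/154) = 4615/14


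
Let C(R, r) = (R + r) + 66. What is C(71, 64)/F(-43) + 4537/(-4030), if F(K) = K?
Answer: -77317/13330 ≈ -5.8002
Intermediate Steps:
C(R, r) = 66 + R + r
C(71, 64)/F(-43) + 4537/(-4030) = (66 + 71 + 64)/(-43) + 4537/(-4030) = 201*(-1/43) + 4537*(-1/4030) = -201/43 - 349/310 = -77317/13330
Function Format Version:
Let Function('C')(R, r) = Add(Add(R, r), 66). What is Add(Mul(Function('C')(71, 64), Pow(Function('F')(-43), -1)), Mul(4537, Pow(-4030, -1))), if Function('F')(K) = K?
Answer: Rational(-77317, 13330) ≈ -5.8002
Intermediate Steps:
Function('C')(R, r) = Add(66, R, r)
Add(Mul(Function('C')(71, 64), Pow(Function('F')(-43), -1)), Mul(4537, Pow(-4030, -1))) = Add(Mul(Add(66, 71, 64), Pow(-43, -1)), Mul(4537, Pow(-4030, -1))) = Add(Mul(201, Rational(-1, 43)), Mul(4537, Rational(-1, 4030))) = Add(Rational(-201, 43), Rational(-349, 310)) = Rational(-77317, 13330)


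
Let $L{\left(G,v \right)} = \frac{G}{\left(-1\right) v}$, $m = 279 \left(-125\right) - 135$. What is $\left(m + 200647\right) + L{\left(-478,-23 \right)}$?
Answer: $\frac{3809173}{23} \approx 1.6562 \cdot 10^{5}$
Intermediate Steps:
$m = -35010$ ($m = -34875 - 135 = -35010$)
$L{\left(G,v \right)} = - \frac{G}{v}$ ($L{\left(G,v \right)} = G \left(- \frac{1}{v}\right) = - \frac{G}{v}$)
$\left(m + 200647\right) + L{\left(-478,-23 \right)} = \left(-35010 + 200647\right) - - \frac{478}{-23} = 165637 - \left(-478\right) \left(- \frac{1}{23}\right) = 165637 - \frac{478}{23} = \frac{3809173}{23}$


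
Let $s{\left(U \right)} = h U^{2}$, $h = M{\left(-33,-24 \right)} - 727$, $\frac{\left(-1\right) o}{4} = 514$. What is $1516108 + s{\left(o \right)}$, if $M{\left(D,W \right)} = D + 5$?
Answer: $-3189971572$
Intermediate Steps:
$M{\left(D,W \right)} = 5 + D$
$o = -2056$ ($o = \left(-4\right) 514 = -2056$)
$h = -755$ ($h = \left(5 - 33\right) - 727 = -28 - 727 = -755$)
$s{\left(U \right)} = - 755 U^{2}$
$1516108 + s{\left(o \right)} = 1516108 - 755 \left(-2056\right)^{2} = 1516108 - 3191487680 = -3189971572$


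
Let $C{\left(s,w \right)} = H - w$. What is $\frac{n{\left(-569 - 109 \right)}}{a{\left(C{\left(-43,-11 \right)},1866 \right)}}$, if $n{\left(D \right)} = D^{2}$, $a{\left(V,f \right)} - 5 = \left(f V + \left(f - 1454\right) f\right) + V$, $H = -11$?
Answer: $\frac{459684}{768797} \approx 0.59793$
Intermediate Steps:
$C{\left(s,w \right)} = -11 - w$
$a{\left(V,f \right)} = 5 + V + V f + f \left(-1454 + f\right)$ ($a{\left(V,f \right)} = 5 + \left(\left(f V + \left(f - 1454\right) f\right) + V\right) = 5 + \left(\left(V f + \left(-1454 + f\right) f\right) + V\right) = 5 + \left(\left(V f + f \left(-1454 + f\right)\right) + V\right) = 5 + \left(V + V f + f \left(-1454 + f\right)\right) = 5 + V + V f + f \left(-1454 + f\right)$)
$\frac{n{\left(-569 - 109 \right)}}{a{\left(C{\left(-43,-11 \right)},1866 \right)}} = \frac{\left(-569 - 109\right)^{2}}{5 - 0 + 1866^{2} - 2713164 + \left(-11 - -11\right) 1866} = \frac{\left(-569 - 109\right)^{2}}{5 + \left(-11 + 11\right) + 3481956 - 2713164 + \left(-11 + 11\right) 1866} = \frac{\left(-678\right)^{2}}{5 + 0 + 3481956 - 2713164 + 0 \cdot 1866} = \frac{459684}{5 + 0 + 3481956 - 2713164 + 0} = \frac{459684}{768797}$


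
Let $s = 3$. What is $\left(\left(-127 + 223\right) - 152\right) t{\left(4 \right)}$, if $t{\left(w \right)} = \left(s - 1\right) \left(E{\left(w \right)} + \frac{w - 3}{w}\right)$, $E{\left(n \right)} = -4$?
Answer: $420$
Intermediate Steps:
$t{\left(w \right)} = -8 + \frac{2 \left(-3 + w\right)}{w}$ ($t{\left(w \right)} = \left(3 - 1\right) \left(-4 + \frac{w - 3}{w}\right) = 2 \left(-4 + \frac{w - 3}{w}\right) = 2 \left(-4 + \frac{-3 + w}{w}\right) = -8 + \frac{2 \left(-3 + w\right)}{w}$)
$\left(\left(-127 + 223\right) - 152\right) t{\left(4 \right)} = \left(\left(-127 + 223\right) - 152\right) \left(-6 - \frac{6}{4}\right) = \left(96 - 152\right) \left(-6 - \frac{3}{2}\right) = - 56 \left(-6 - \frac{3}{2}\right) = \left(-56\right) \left(- \frac{15}{2}\right) = 420$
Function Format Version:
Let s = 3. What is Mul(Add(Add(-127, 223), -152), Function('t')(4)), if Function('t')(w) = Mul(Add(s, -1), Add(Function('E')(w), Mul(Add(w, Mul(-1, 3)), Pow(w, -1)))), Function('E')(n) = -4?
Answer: 420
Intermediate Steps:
Function('t')(w) = Add(-8, Mul(2, Pow(w, -1), Add(-3, w))) (Function('t')(w) = Mul(Add(3, -1), Add(-4, Mul(Add(w, Mul(-1, 3)), Pow(w, -1)))) = Mul(2, Add(-4, Mul(Add(w, -3), Pow(w, -1)))) = Mul(2, Add(-4, Mul(Add(-3, w), Pow(w, -1)))) = Mul(2, Add(-4, Mul(Pow(w, -1), Add(-3, w)))) = Add(-8, Mul(2, Pow(w, -1), Add(-3, w))))
Mul(Add(Add(-127, 223), -152), Function('t')(4)) = Mul(Add(Add(-127, 223), -152), Add(-6, Mul(-6, Pow(4, -1)))) = Mul(Add(96, -152), Add(-6, Mul(-6, Rational(1, 4)))) = Mul(-56, Add(-6, Rational(-3, 2))) = Mul(-56, Rational(-15, 2)) = 420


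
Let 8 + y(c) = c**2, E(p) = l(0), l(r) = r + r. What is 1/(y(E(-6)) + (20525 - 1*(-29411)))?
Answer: 1/49928 ≈ 2.0029e-5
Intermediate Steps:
l(r) = 2*r
E(p) = 0 (E(p) = 2*0 = 0)
y(c) = -8 + c**2
1/(y(E(-6)) + (20525 - 1*(-29411))) = 1/((-8 + 0**2) + (20525 - 1*(-29411))) = 1/((-8 + 0) + (20525 + 29411)) = 1/(-8 + 49936) = 1/49928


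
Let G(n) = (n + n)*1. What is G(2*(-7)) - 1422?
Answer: -1450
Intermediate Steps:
G(n) = 2*n (G(n) = (2*n)*1 = 2*n)
G(2*(-7)) - 1422 = 2*(2*(-7)) - 1422 = 2*(-14) - 1422 = -28 - 1422 = -1450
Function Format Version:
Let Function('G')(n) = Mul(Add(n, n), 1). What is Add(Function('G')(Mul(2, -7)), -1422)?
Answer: -1450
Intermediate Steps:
Function('G')(n) = Mul(2, n) (Function('G')(n) = Mul(Mul(2, n), 1) = Mul(2, n))
Add(Function('G')(Mul(2, -7)), -1422) = Add(Mul(2, Mul(2, -7)), -1422) = Add(Mul(2, -14), -1422) = Add(-28, -1422) = -1450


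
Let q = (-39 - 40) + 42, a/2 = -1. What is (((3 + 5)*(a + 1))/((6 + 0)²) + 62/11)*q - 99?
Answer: -29633/99 ≈ -299.32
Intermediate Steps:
a = -2 (a = 2*(-1) = -2)
q = -37 (q = -79 + 42 = -37)
(((3 + 5)*(a + 1))/((6 + 0)²) + 62/11)*q - 99 = (((3 + 5)*(-2 + 1))/((6 + 0)²) + 62/11)*(-37) - 99 = ((8*(-1))/(6²) + 62*(1/11))*(-37) - 99 = (-8/36 + 62/11)*(-37) - 99 = (-8*1/36 + 62/11)*(-37) - 99 = (-2/9 + 62/11)*(-37) - 99 = (536/99)*(-37) - 99 = -19832/99 - 99 = -29633/99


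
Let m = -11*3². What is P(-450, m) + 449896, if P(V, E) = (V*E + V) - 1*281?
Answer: 493715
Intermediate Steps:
m = -99 (m = -11*9 = -99)
P(V, E) = -281 + V + E*V (P(V, E) = (E*V + V) - 281 = (V + E*V) - 281 = -281 + V + E*V)
P(-450, m) + 449896 = (-281 - 450 - 99*(-450)) + 449896 = (-281 - 450 + 44550) + 449896 = 43819 + 449896 = 493715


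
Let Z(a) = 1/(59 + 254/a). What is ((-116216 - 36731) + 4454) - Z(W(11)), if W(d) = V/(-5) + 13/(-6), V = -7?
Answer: -930011636/6263 ≈ -1.4849e+5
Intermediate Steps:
W(d) = -23/30 (W(d) = -7/(-5) + 13/(-6) = -7*(-⅕) + 13*(-⅙) = 7/5 - 13/6 = -23/30)
((-116216 - 36731) + 4454) - Z(W(11)) = ((-116216 - 36731) + 4454) - (-23)/(30*(254 + 59*(-23/30))) = (-152947 + 4454) - (-23)/(30*(254 - 1357/30)) = -148493 - (-23)/(30*6263/30) = -148493 - (-23)*30/(30*6263) = -148493 - 1*(-23/6263) = -148493 + 23/6263 = -930011636/6263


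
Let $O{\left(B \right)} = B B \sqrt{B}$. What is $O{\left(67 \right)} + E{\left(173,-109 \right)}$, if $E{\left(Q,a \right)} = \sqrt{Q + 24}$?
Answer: $\sqrt{197} + 4489 \sqrt{67} \approx 36758.0$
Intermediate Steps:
$E{\left(Q,a \right)} = \sqrt{24 + Q}$
$O{\left(B \right)} = B^{\frac{5}{2}}$ ($O{\left(B \right)} = B^{2} \sqrt{B} = B^{\frac{5}{2}}$)
$O{\left(67 \right)} + E{\left(173,-109 \right)} = 67^{\frac{5}{2}} + \sqrt{24 + 173} = 4489 \sqrt{67} + \sqrt{197} = \sqrt{197} + 4489 \sqrt{67}$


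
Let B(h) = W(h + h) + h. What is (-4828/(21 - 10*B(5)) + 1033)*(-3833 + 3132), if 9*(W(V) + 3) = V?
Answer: -96355955/91 ≈ -1.0589e+6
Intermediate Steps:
W(V) = -3 + V/9
B(h) = -3 + 11*h/9 (B(h) = (-3 + (h + h)/9) + h = (-3 + (2*h)/9) + h = (-3 + 2*h/9) + h = -3 + 11*h/9)
(-4828/(21 - 10*B(5)) + 1033)*(-3833 + 3132) = (-4828/(21 - 10*(-3 + (11/9)*5)) + 1033)*(-3833 + 3132) = (-4828/(21 - 10*(-3 + 55/9)) + 1033)*(-701) = (-4828/(21 - 10*28/9) + 1033)*(-701) = (-4828/(21 - 280/9) + 1033)*(-701) = (-4828/(-91/9) + 1033)*(-701) = (-4828*(-9/91) + 1033)*(-701) = (43452/91 + 1033)*(-701) = (137455/91)*(-701) = -96355955/91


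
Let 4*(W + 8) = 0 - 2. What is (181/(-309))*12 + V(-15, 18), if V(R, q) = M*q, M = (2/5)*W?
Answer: -35138/515 ≈ -68.229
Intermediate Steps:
W = -17/2 (W = -8 + (0 - 2)/4 = -8 + (1/4)*(-2) = -8 - 1/2 = -17/2 ≈ -8.5000)
M = -17/5 (M = (2/5)*(-17/2) = -17/5 ≈ -3.4000)
V(R, q) = -17*q/5
(181/(-309))*12 + V(-15, 18) = (181/(-309))*12 - 17/5*18 = (181*(-1/309))*12 - 306/5 = -181/309*12 - 306/5 = -724/103 - 306/5 = -35138/515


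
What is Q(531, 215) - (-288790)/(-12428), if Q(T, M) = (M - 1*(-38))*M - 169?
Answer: 336815969/6214 ≈ 54203.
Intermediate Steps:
Q(T, M) = -169 + M*(38 + M) (Q(T, M) = (M + 38)*M - 169 = (38 + M)*M - 169 = M*(38 + M) - 169 = -169 + M*(38 + M))
Q(531, 215) - (-288790)/(-12428) = (-169 + 215² + 38*215) - (-288790)/(-12428) = (-169 + 46225 + 8170) - (-288790)*(-1)/12428 = 54226 - 1*144395/6214 = 54226 - 144395/6214 = 336815969/6214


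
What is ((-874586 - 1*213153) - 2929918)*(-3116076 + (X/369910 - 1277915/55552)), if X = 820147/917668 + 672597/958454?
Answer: 288616180370709008975585290512531/23053484114086242560 ≈ 1.2519e+13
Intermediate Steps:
X = 701646958267/439771282636 (X = 820147*(1/917668) + 672597*(1/958454) = 820147/917668 + 672597/958454 = 701646958267/439771282636 ≈ 1.5955)
((-874586 - 1*213153) - 2929918)*(-3116076 + (X/369910 - 1277915/55552)) = ((-874586 - 1*213153) - 2929918)*(-3116076 + ((701646958267/439771282636)/369910 - 1277915/55552)) = ((-874586 - 213153) - 2929918)*(-3116076 + ((701646958267/439771282636)*(1/369910) - 1277915*1/55552)) = (-1087739 - 2929918)*(-3116076 + (701646958267/162675795159882760 - 1277915/55552)) = -4017657*(-3116076 - 3712246424890174135661/161374388798603697920) = -4017657*(-502858572196422706773897581/161374388798603697920) = 288616180370709008975585290512531/23053484114086242560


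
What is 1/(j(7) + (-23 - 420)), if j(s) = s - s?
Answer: -1/443 ≈ -0.0022573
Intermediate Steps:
j(s) = 0
1/(j(7) + (-23 - 420)) = 1/(0 + (-23 - 420)) = 1/(0 - 443) = 1/(-443) = -1/443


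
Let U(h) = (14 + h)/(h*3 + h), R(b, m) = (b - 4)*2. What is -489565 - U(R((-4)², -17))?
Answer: -23499139/48 ≈ -4.8957e+5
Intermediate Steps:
R(b, m) = -8 + 2*b (R(b, m) = (-4 + b)*2 = -8 + 2*b)
U(h) = (14 + h)/(4*h) (U(h) = (14 + h)/(3*h + h) = (14 + h)/((4*h)) = (14 + h)*(1/(4*h)) = (14 + h)/(4*h))
-489565 - U(R((-4)², -17)) = -489565 - (14 + (-8 + 2*(-4)²))/(4*(-8 + 2*(-4)²)) = -489565 - (14 + (-8 + 2*16))/(4*(-8 + 2*16)) = -489565 - (14 + (-8 + 32))/(4*(-8 + 32)) = -489565 - (14 + 24)/(4*24) = -489565 - 38/(4*24) = -489565 - 1*19/48 = -489565 - 19/48 = -23499139/48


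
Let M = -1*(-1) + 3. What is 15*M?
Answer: 60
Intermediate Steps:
M = 4 (M = 1 + 3 = 4)
15*M = 15*4 = 60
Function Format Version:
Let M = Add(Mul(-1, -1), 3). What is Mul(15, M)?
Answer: 60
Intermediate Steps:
M = 4 (M = Add(1, 3) = 4)
Mul(15, M) = Mul(15, 4) = 60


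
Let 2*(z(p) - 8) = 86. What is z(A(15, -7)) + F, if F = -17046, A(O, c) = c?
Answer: -16995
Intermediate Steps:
z(p) = 51 (z(p) = 8 + (1/2)*86 = 8 + 43 = 51)
z(A(15, -7)) + F = 51 - 17046 = -16995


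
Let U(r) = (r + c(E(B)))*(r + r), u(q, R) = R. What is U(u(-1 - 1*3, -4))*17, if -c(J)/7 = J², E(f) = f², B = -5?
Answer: 595544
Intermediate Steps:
c(J) = -7*J²
U(r) = 2*r*(-4375 + r) (U(r) = (r - 7*((-5)²)²)*(r + r) = (r - 7*25²)*(2*r) = (r - 7*625)*(2*r) = (r - 4375)*(2*r) = (-4375 + r)*(2*r) = 2*r*(-4375 + r))
U(u(-1 - 1*3, -4))*17 = (2*(-4)*(-4375 - 4))*17 = (2*(-4)*(-4379))*17 = 35032*17 = 595544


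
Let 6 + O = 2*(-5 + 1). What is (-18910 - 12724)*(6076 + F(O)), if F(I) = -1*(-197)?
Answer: -198440082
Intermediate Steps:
O = -14 (O = -6 + 2*(-5 + 1) = -6 + 2*(-4) = -6 - 8 = -14)
F(I) = 197
(-18910 - 12724)*(6076 + F(O)) = (-18910 - 12724)*(6076 + 197) = -31634*6273 = -198440082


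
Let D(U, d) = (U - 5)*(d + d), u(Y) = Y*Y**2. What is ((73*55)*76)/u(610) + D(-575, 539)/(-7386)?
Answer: 3547996355101/41912041650 ≈ 84.653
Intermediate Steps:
u(Y) = Y**3
D(U, d) = 2*d*(-5 + U) (D(U, d) = (-5 + U)*(2*d) = 2*d*(-5 + U))
((73*55)*76)/u(610) + D(-575, 539)/(-7386) = ((73*55)*76)/(610**3) + (2*539*(-5 - 575))/(-7386) = (4015*76)/226981000 + (2*539*(-580))*(-1/7386) = 305140*(1/226981000) - 625240*(-1/7386) = 15257/11349050 + 312620/3693 = 3547996355101/41912041650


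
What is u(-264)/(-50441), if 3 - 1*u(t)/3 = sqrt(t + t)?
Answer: -9/50441 + 12*I*sqrt(33)/50441 ≈ -0.00017843 + 0.0013666*I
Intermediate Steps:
u(t) = 9 - 3*sqrt(2)*sqrt(t) (u(t) = 9 - 3*sqrt(t + t) = 9 - 3*sqrt(2)*sqrt(t))
u(-264)/(-50441) = (9 - 3*sqrt(2)*sqrt(-264))/(-50441) = (9 - 3*sqrt(2)*2*I*sqrt(66))*(-1/50441) = (9 - 12*I*sqrt(33))*(-1/50441) = -9/50441 + 12*I*sqrt(33)/50441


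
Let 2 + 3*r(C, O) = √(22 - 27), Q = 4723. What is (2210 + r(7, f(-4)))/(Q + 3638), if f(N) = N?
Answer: 6628/25083 + I*√5/25083 ≈ 0.26424 + 8.9147e-5*I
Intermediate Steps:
r(C, O) = -⅔ + I*√5/3 (r(C, O) = -⅔ + √(22 - 27)/3 = -⅔ + √(-5)/3 = -⅔ + (I*√5)/3 = -⅔ + I*√5/3)
(2210 + r(7, f(-4)))/(Q + 3638) = (2210 + (-⅔ + I*√5/3))/(4723 + 3638) = (6628/3 + I*√5/3)/8361 = (6628/3 + I*√5/3)*(1/8361) = 6628/25083 + I*√5/25083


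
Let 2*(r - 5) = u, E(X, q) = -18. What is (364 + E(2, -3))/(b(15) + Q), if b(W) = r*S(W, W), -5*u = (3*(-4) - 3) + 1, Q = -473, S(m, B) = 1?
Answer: -1730/2333 ≈ -0.74153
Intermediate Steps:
u = 14/5 (u = -((3*(-4) - 3) + 1)/5 = -((-12 - 3) + 1)/5 = -(-15 + 1)/5 = -⅕*(-14) = 14/5 ≈ 2.8000)
r = 32/5 (r = 5 + (½)*(14/5) = 5 + 7/5 = 32/5 ≈ 6.4000)
b(W) = 32/5 (b(W) = (32/5)*1 = 32/5)
(364 + E(2, -3))/(b(15) + Q) = (364 - 18)/(32/5 - 473) = 346/(-2333/5) = 346*(-5/2333) = -1730/2333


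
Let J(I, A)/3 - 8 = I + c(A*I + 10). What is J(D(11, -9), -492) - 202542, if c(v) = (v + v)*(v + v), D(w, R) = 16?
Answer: 741530058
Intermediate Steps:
c(v) = 4*v² (c(v) = (2*v)*(2*v) = 4*v²)
J(I, A) = 24 + 3*I + 12*(10 + A*I)² (J(I, A) = 24 + 3*(I + 4*(A*I + 10)²) = 24 + 3*(I + 4*(10 + A*I)²) = 24 + (3*I + 12*(10 + A*I)²) = 24 + 3*I + 12*(10 + A*I)²)
J(D(11, -9), -492) - 202542 = (24 + 3*16 + 12*(10 - 492*16)²) - 202542 = (24 + 48 + 12*(10 - 7872)²) - 202542 = (24 + 48 + 12*(-7862)²) - 202542 = (24 + 48 + 12*61811044) - 202542 = (24 + 48 + 741732528) - 202542 = 741732600 - 202542 = 741530058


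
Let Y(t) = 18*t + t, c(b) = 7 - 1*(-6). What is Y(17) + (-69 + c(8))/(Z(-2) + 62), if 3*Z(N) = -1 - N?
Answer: 60233/187 ≈ 322.10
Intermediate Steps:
c(b) = 13 (c(b) = 7 + 6 = 13)
Z(N) = -⅓ - N/3 (Z(N) = (-1 - N)/3 = -⅓ - N/3)
Y(t) = 19*t
Y(17) + (-69 + c(8))/(Z(-2) + 62) = 19*17 + (-69 + 13)/((-⅓ - ⅓*(-2)) + 62) = 323 - 56/((-⅓ + ⅔) + 62) = 323 - 56/(⅓ + 62) = 323 - 56/187/3 = 323 - 56*3/187 = 323 - 168/187 = 60233/187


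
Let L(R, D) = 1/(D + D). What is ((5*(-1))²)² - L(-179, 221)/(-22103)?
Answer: 6105953751/9769526 ≈ 625.00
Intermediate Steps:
L(R, D) = 1/(2*D)
((5*(-1))²)² - L(-179, 221)/(-22103) = ((5*(-1))²)² - (½)/221/(-22103) = ((-5)²)² - (½)*(1/221)*(-1)/22103 = 25² - (-1)/(442*22103) = 625 - 1*(-1/9769526) = 625 + 1/9769526 = 6105953751/9769526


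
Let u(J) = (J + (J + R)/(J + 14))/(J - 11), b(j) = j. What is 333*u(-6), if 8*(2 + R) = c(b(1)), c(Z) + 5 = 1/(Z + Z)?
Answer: 301365/2176 ≈ 138.49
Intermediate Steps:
c(Z) = -5 + 1/(2*Z) (c(Z) = -5 + 1/(Z + Z) = -5 + 1/(2*Z))
R = -41/16 (R = -2 + (-5 + (1/2)/1)/8 = -2 + (-5 + (1/2)*1)/8 = -2 + (-5 + 1/2)/8 = -2 + (1/8)*(-9/2) = -2 - 9/16 = -41/16 ≈ -2.5625)
u(J) = (J + (-41/16 + J)/(14 + J))/(-11 + J) (u(J) = (J + (J - 41/16)/(J + 14))/(J - 11) = (J + (-41/16 + J)/(14 + J))/(-11 + J))
333*u(-6) = 333*((-41/16 + (-6)**2 + 15*(-6))/(-154 + (-6)**2 + 3*(-6))) = 333*((-41/16 + 36 - 90)/(-154 + 36 - 18)) = 333*(-905/16/(-136)) = 333*(-1/136*(-905/16)) = 333*(905/2176) = 301365/2176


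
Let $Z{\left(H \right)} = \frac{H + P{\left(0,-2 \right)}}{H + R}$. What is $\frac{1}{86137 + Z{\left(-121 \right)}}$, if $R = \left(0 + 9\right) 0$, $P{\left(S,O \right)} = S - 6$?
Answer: $\frac{121}{10422704} \approx 1.1609 \cdot 10^{-5}$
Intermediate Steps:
$P{\left(S,O \right)} = -6 + S$
$R = 0$ ($R = 9 \cdot 0 = 0$)
$Z{\left(H \right)} = \frac{-6 + H}{H}$ ($Z{\left(H \right)} = \frac{H + \left(-6 + 0\right)}{H + 0} = \frac{H - 6}{H} = \frac{-6 + H}{H}$)
$\frac{1}{86137 + Z{\left(-121 \right)}} = \frac{1}{86137 + \frac{-6 - 121}{-121}} = \frac{1}{86137 - - \frac{127}{121}} = \frac{1}{86137 + \frac{127}{121}} = \frac{1}{\frac{10422704}{121}} = \frac{121}{10422704}$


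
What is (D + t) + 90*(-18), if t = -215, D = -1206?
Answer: -3041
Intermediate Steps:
(D + t) + 90*(-18) = (-1206 - 215) + 90*(-18) = -1421 - 1620 = -3041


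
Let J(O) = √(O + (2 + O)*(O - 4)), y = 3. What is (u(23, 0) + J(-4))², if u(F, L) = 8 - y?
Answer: 37 + 20*√3 ≈ 71.641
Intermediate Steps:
J(O) = √(O + (-4 + O)*(2 + O)) (J(O) = √(O + (2 + O)*(-4 + O)) = √(O + (-4 + O)*(2 + O)))
u(F, L) = 5 (u(F, L) = 8 - 1*3 = 8 - 3 = 5)
(u(23, 0) + J(-4))² = (5 + √(-8 + (-4)² - 1*(-4)))² = (5 + √(-8 + 16 + 4))² = (5 + √12)² = (5 + 2*√3)²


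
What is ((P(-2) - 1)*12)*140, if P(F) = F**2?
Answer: 5040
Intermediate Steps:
((P(-2) - 1)*12)*140 = (((-2)**2 - 1)*12)*140 = ((4 - 1)*12)*140 = (3*12)*140 = 36*140 = 5040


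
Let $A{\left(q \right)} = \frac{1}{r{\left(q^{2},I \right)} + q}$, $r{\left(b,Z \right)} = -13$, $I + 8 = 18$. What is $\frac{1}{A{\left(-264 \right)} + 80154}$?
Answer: $\frac{277}{22202657} \approx 1.2476 \cdot 10^{-5}$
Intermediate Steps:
$I = 10$ ($I = -8 + 18 = 10$)
$A{\left(q \right)} = \frac{1}{-13 + q}$
$\frac{1}{A{\left(-264 \right)} + 80154} = \frac{1}{\frac{1}{-13 - 264} + 80154} = \frac{1}{\frac{1}{-277} + 80154} = \frac{1}{- \frac{1}{277} + 80154} = \frac{1}{\frac{22202657}{277}} = \frac{277}{22202657}$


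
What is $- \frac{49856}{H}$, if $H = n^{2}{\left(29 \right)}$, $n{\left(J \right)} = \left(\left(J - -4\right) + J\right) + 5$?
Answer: $- \frac{49856}{4489} \approx -11.106$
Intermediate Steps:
$n{\left(J \right)} = 9 + 2 J$ ($n{\left(J \right)} = \left(\left(J + 4\right) + J\right) + 5 = \left(\left(4 + J\right) + J\right) + 5 = \left(4 + 2 J\right) + 5 = 9 + 2 J$)
$H = 4489$ ($H = \left(9 + 2 \cdot 29\right)^{2} = \left(9 + 58\right)^{2} = 67^{2} = 4489$)
$- \frac{49856}{H} = - \frac{49856}{4489}$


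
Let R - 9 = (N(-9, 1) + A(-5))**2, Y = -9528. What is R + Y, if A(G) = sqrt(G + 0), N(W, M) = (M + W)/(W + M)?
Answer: -9523 + 2*I*sqrt(5) ≈ -9523.0 + 4.4721*I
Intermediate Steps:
N(W, M) = 1 (N(W, M) = (M + W)/(M + W) = 1)
A(G) = sqrt(G)
R = 9 + (1 + I*sqrt(5))**2 (R = 9 + (1 + sqrt(-5))**2 = 9 + (1 + I*sqrt(5))**2 ≈ 5.0 + 4.4721*I)
R + Y = (5 + 2*I*sqrt(5)) - 9528 = -9523 + 2*I*sqrt(5)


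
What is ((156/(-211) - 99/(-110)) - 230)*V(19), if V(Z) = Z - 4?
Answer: -1454883/422 ≈ -3447.6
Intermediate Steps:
V(Z) = -4 + Z
((156/(-211) - 99/(-110)) - 230)*V(19) = ((156/(-211) - 99/(-110)) - 230)*(-4 + 19) = ((156*(-1/211) - 99*(-1/110)) - 230)*15 = ((-156/211 + 9/10) - 230)*15 = (339/2110 - 230)*15 = -484961/2110*15 = -1454883/422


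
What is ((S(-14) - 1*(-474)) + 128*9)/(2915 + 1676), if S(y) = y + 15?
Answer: 1627/4591 ≈ 0.35439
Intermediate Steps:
S(y) = 15 + y
((S(-14) - 1*(-474)) + 128*9)/(2915 + 1676) = (((15 - 14) - 1*(-474)) + 128*9)/(2915 + 1676) = ((1 + 474) + 1152)/4591 = (475 + 1152)*(1/4591) = 1627*(1/4591) = 1627/4591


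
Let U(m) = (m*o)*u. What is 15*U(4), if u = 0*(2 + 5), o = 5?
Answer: 0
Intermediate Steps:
u = 0 (u = 0*7 = 0)
U(m) = 0 (U(m) = (m*5)*0 = (5*m)*0 = 0)
15*U(4) = 15*0 = 0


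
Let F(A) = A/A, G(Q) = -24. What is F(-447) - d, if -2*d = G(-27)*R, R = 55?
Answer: -659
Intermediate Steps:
F(A) = 1
d = 660 (d = -(-12)*55 = -1/2*(-1320) = 660)
F(-447) - d = 1 - 1*660 = 1 - 660 = -659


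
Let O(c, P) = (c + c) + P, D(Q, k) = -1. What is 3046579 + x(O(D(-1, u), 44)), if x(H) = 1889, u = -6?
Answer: 3048468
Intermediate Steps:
O(c, P) = P + 2*c (O(c, P) = 2*c + P = P + 2*c)
3046579 + x(O(D(-1, u), 44)) = 3046579 + 1889 = 3048468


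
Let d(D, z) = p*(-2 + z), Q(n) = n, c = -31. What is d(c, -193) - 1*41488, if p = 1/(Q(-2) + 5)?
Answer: -41553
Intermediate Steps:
p = ⅓ (p = 1/(-2 + 5) = 1/3 = ⅓ ≈ 0.33333)
d(D, z) = -⅔ + z/3 (d(D, z) = (-2 + z)/3 = -⅔ + z/3)
d(c, -193) - 1*41488 = (-⅔ + (⅓)*(-193)) - 1*41488 = (-⅔ - 193/3) - 41488 = -65 - 41488 = -41553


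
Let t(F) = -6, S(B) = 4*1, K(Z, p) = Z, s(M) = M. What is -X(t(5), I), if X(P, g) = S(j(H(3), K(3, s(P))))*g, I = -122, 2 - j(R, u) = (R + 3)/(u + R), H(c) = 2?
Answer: 488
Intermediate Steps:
j(R, u) = 2 - (3 + R)/(R + u) (j(R, u) = 2 - (R + 3)/(u + R) = 2 - (3 + R)/(R + u))
S(B) = 4
X(P, g) = 4*g
-X(t(5), I) = -4*(-122) = -1*(-488) = 488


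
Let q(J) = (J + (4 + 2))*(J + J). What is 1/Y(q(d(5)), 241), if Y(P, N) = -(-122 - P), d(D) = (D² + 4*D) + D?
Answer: 1/5722 ≈ 0.00017476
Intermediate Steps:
d(D) = D² + 5*D
q(J) = 2*J*(6 + J) (q(J) = (J + 6)*(2*J) = (6 + J)*(2*J) = 2*J*(6 + J))
Y(P, N) = 122 + P
1/Y(q(d(5)), 241) = 1/(122 + 2*(5*(5 + 5))*(6 + 5*(5 + 5))) = 1/(122 + 2*(5*10)*(6 + 5*10)) = 1/(122 + 2*50*(6 + 50)) = 1/(122 + 2*50*56) = 1/(122 + 5600) = 1/5722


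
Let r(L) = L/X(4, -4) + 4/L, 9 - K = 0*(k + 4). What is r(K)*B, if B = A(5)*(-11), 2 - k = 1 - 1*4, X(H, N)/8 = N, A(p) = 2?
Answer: -517/144 ≈ -3.5903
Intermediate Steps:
X(H, N) = 8*N
k = 5 (k = 2 - (1 - 1*4) = 2 - (1 - 4) = 2 - 1*(-3) = 2 + 3 = 5)
K = 9 (K = 9 - 0*(5 + 4) = 9 - 0*9 = 9 - 1*0 = 9 + 0 = 9)
r(L) = 4/L - L/32 (r(L) = L/((8*(-4))) + 4/L = L/(-32) + 4/L = L*(-1/32) + 4/L = -L/32 + 4/L = 4/L - L/32)
B = -22 (B = 2*(-11) = -22)
r(K)*B = (4/9 - 1/32*9)*(-22) = (4*(⅑) - 9/32)*(-22) = (4/9 - 9/32)*(-22) = (47/288)*(-22) = -517/144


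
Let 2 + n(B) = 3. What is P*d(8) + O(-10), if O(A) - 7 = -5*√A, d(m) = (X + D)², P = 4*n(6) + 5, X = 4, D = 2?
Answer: 331 - 5*I*√10 ≈ 331.0 - 15.811*I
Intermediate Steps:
n(B) = 1 (n(B) = -2 + 3 = 1)
P = 9 (P = 4*1 + 5 = 4 + 5 = 9)
d(m) = 36 (d(m) = (4 + 2)² = 6² = 36)
O(A) = 7 - 5*√A
P*d(8) + O(-10) = 9*36 + (7 - 5*I*√10) = 324 + (7 - 5*I*√10) = 331 - 5*I*√10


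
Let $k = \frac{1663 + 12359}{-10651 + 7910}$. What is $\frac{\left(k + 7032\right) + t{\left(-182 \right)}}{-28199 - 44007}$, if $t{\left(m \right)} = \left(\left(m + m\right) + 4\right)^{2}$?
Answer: $- \frac{187247145}{98958323} \approx -1.8922$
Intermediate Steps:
$t{\left(m \right)} = \left(4 + 2 m\right)^{2}$ ($t{\left(m \right)} = \left(2 m + 4\right)^{2} = \left(4 + 2 m\right)^{2}$)
$k = - \frac{14022}{2741}$ ($k = \frac{14022}{-2741} = 14022 \left(- \frac{1}{2741}\right) = - \frac{14022}{2741} \approx -5.1157$)
$\frac{\left(k + 7032\right) + t{\left(-182 \right)}}{-28199 - 44007} = \frac{\left(- \frac{14022}{2741} + 7032\right) + 4 \left(2 - 182\right)^{2}}{-28199 - 44007} = \frac{\frac{19260690}{2741} + 4 \left(-180\right)^{2}}{-72206} = \left(\frac{19260690}{2741} + 4 \cdot 32400\right) \left(- \frac{1}{72206}\right) = \left(\frac{19260690}{2741} + 129600\right) \left(- \frac{1}{72206}\right) = \frac{374494290}{2741} \left(- \frac{1}{72206}\right) = - \frac{187247145}{98958323}$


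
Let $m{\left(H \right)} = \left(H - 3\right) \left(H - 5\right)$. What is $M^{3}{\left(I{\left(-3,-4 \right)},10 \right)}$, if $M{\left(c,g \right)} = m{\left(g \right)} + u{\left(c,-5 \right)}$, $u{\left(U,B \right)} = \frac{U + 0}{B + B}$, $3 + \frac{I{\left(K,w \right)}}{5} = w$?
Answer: $\frac{456533}{8} \approx 57067.0$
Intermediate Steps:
$I{\left(K,w \right)} = -15 + 5 w$
$m{\left(H \right)} = \left(-5 + H\right) \left(-3 + H\right)$ ($m{\left(H \right)} = \left(-3 + H\right) \left(-5 + H\right) = \left(-5 + H\right) \left(-3 + H\right)$)
$u{\left(U,B \right)} = \frac{U}{2 B}$
$M{\left(c,g \right)} = 15 + g^{2} - 8 g - \frac{c}{10}$ ($M{\left(c,g \right)} = \left(15 + g^{2} - 8 g\right) + \frac{c}{2 \left(-5\right)} = \left(15 + g^{2} - 8 g\right) + \frac{1}{2} c \left(- \frac{1}{5}\right) = \left(15 + g^{2} - 8 g\right) - \frac{c}{10} = 15 + g^{2} - 8 g - \frac{c}{10}$)
$M^{3}{\left(I{\left(-3,-4 \right)},10 \right)} = \left(15 + 10^{2} - 80 - \frac{-15 + 5 \left(-4\right)}{10}\right)^{3} = \left(15 + 100 - 80 - \frac{-15 - 20}{10}\right)^{3} = \left(15 + 100 - 80 - - \frac{7}{2}\right)^{3} = \left(15 + 100 - 80 + \frac{7}{2}\right)^{3} = \left(\frac{77}{2}\right)^{3} = \frac{456533}{8}$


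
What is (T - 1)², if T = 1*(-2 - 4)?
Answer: 49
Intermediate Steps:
T = -6 (T = 1*(-6) = -6)
(T - 1)² = (-6 - 1)² = (-7)² = 49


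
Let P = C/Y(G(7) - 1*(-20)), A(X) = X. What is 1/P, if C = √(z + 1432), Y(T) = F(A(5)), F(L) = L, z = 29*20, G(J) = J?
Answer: 5*√503/1006 ≈ 0.11147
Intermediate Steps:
z = 580
Y(T) = 5
C = 2*√503 (C = √(580 + 1432) = √2012 = 2*√503 ≈ 44.855)
P = 2*√503/5 (P = (2*√503)/5 = (2*√503)*(⅕) = 2*√503/5 ≈ 8.9711)
1/P = 1/(2*√503/5) = 5*√503/1006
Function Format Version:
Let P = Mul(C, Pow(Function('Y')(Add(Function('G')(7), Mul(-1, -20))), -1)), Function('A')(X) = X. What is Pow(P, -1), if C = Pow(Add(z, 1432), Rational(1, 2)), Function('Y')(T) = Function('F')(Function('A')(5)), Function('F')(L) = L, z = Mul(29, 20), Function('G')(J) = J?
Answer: Mul(Rational(5, 1006), Pow(503, Rational(1, 2))) ≈ 0.11147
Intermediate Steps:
z = 580
Function('Y')(T) = 5
C = Mul(2, Pow(503, Rational(1, 2))) (C = Pow(Add(580, 1432), Rational(1, 2)) = Pow(2012, Rational(1, 2)) = Mul(2, Pow(503, Rational(1, 2))) ≈ 44.855)
P = Mul(Rational(2, 5), Pow(503, Rational(1, 2))) (P = Mul(Mul(2, Pow(503, Rational(1, 2))), Pow(5, -1)) = Mul(Mul(2, Pow(503, Rational(1, 2))), Rational(1, 5)) = Mul(Rational(2, 5), Pow(503, Rational(1, 2))) ≈ 8.9711)
Pow(P, -1) = Pow(Mul(Rational(2, 5), Pow(503, Rational(1, 2))), -1) = Mul(Rational(5, 1006), Pow(503, Rational(1, 2)))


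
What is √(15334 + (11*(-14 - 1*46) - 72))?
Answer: 7*√298 ≈ 120.84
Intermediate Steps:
√(15334 + (11*(-14 - 1*46) - 72)) = √(15334 + (11*(-14 - 46) - 72)) = √(15334 + (11*(-60) - 72)) = √(15334 + (-660 - 72)) = √(15334 - 732) = √14602 = 7*√298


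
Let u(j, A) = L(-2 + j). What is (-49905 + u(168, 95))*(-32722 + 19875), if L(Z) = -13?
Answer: 641296546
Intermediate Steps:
u(j, A) = -13
(-49905 + u(168, 95))*(-32722 + 19875) = (-49905 - 13)*(-32722 + 19875) = -49918*(-12847) = 641296546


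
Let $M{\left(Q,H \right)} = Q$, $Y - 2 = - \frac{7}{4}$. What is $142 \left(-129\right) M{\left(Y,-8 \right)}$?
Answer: $- \frac{9159}{2} \approx -4579.5$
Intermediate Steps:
$Y = \frac{1}{4}$ ($Y = 2 - \frac{7}{4} = \frac{1}{4} \approx 0.25$)
$142 \left(-129\right) M{\left(Y,-8 \right)} = 142 \left(-129\right) \frac{1}{4} = \left(-18318\right) \frac{1}{4} = - \frac{9159}{2}$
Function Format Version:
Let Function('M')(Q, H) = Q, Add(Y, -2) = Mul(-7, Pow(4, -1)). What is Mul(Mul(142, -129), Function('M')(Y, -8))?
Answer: Rational(-9159, 2) ≈ -4579.5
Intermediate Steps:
Y = Rational(1, 4) (Y = Add(2, Mul(-7, Pow(4, -1))) = Add(2, Mul(-7, Rational(1, 4))) = Add(2, Rational(-7, 4)) = Rational(1, 4) ≈ 0.25000)
Mul(Mul(142, -129), Function('M')(Y, -8)) = Mul(Mul(142, -129), Rational(1, 4)) = Mul(-18318, Rational(1, 4)) = Rational(-9159, 2)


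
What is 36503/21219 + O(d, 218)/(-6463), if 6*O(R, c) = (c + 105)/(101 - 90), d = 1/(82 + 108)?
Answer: 471630089/274276794 ≈ 1.7195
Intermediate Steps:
d = 1/190 ≈ 0.0052632
O(R, c) = 35/22 + c/66 (O(R, c) = ((c + 105)/(101 - 90))/6 = ((105 + c)/11)/6 = ((105 + c)*(1/11))/6 = (105/11 + c/11)/6 = 35/22 + c/66)
36503/21219 + O(d, 218)/(-6463) = 36503/21219 + (35/22 + (1/66)*218)/(-6463) = 36503*(1/21219) + (35/22 + 109/33)*(-1/6463) = 36503/21219 + (323/66)*(-1/6463) = 36503/21219 - 323/426558 = 471630089/274276794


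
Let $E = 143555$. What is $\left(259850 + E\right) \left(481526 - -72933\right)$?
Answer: $223671532895$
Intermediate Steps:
$\left(259850 + E\right) \left(481526 - -72933\right) = \left(259850 + 143555\right) \left(481526 - -72933\right) = 403405 \left(481526 + 72933\right) = 403405 \cdot 554459 = 223671532895$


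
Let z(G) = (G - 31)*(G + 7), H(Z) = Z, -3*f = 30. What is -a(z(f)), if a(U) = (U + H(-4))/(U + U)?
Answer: -119/246 ≈ -0.48374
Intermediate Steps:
f = -10 (f = -⅓*30 = -10)
z(G) = (-31 + G)*(7 + G)
a(U) = (-4 + U)/(2*U) (a(U) = (U - 4)/(U + U) = (-4 + U)/((2*U)) = (-4 + U)*(1/(2*U)) = (-4 + U)/(2*U))
-a(z(f)) = -(-4 + (-217 + (-10)² - 24*(-10)))/(2*(-217 + (-10)² - 24*(-10))) = -(-4 + (-217 + 100 + 240))/(2*(-217 + 100 + 240)) = -(-4 + 123)/(2*123) = -119/(2*123) = -1*119/246 = -119/246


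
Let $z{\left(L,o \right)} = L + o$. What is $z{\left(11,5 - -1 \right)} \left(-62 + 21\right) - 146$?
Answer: $-843$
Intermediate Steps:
$z{\left(11,5 - -1 \right)} \left(-62 + 21\right) - 146 = \left(11 + \left(5 - -1\right)\right) \left(-62 + 21\right) - 146 = \left(11 + \left(5 + 1\right)\right) \left(-41\right) - 146 = \left(11 + 6\right) \left(-41\right) - 146 = 17 \left(-41\right) - 146 = -697 - 146 = -843$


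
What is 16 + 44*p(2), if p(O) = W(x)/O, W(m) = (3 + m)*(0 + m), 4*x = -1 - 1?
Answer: -23/2 ≈ -11.500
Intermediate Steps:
x = -½ (x = (-1 - 1)/4 = (¼)*(-2) = -½ ≈ -0.50000)
W(m) = m*(3 + m) (W(m) = (3 + m)*m = m*(3 + m))
p(O) = -5/(4*O) (p(O) = (-(3 - ½)/2)/O = (-½*5/2)/O = -5/(4*O))
16 + 44*p(2) = 16 + 44*(-5/4/2) = 16 + 44*(-5/4*½) = 16 + 44*(-5/8) = 16 - 55/2 = -23/2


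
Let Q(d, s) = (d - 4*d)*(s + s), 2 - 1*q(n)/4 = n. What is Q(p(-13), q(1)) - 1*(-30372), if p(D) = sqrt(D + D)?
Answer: 30372 - 24*I*sqrt(26) ≈ 30372.0 - 122.38*I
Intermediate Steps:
q(n) = 8 - 4*n
p(D) = sqrt(2)*sqrt(D) (p(D) = sqrt(2*D) = sqrt(2)*sqrt(D))
Q(d, s) = -6*d*s (Q(d, s) = (-3*d)*(2*s) = -6*d*s)
Q(p(-13), q(1)) - 1*(-30372) = -6*sqrt(2)*sqrt(-13)*(8 - 4*1) - 1*(-30372) = -6*sqrt(2)*(I*sqrt(13))*(8 - 4) + 30372 = -6*I*sqrt(26)*4 + 30372 = -24*I*sqrt(26) + 30372 = 30372 - 24*I*sqrt(26)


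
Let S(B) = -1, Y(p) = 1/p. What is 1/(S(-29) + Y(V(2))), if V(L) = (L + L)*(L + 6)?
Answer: -32/31 ≈ -1.0323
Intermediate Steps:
V(L) = 2*L*(6 + L) (V(L) = (2*L)*(6 + L) = 2*L*(6 + L))
1/(S(-29) + Y(V(2))) = 1/(-1 + 1/(2*2*(6 + 2))) = 1/(-1 + 1/(2*2*8)) = 1/(-1 + 1/32) = 1/(-31/32) = -32/31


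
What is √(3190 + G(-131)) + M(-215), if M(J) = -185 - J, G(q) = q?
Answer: 30 + √3059 ≈ 85.308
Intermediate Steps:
√(3190 + G(-131)) + M(-215) = √(3190 - 131) + (-185 - 1*(-215)) = √3059 + (-185 + 215) = √3059 + 30 = 30 + √3059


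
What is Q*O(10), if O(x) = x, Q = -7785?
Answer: -77850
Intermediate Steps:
Q*O(10) = -7785*10 = -77850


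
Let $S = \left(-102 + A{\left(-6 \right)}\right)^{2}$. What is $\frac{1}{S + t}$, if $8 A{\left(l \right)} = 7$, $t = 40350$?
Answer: $\frac{64}{3236881} \approx 1.9772 \cdot 10^{-5}$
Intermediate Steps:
$A{\left(l \right)} = \frac{7}{8}$ ($A{\left(l \right)} = \frac{1}{8} \cdot 7 = \frac{7}{8}$)
$S = \frac{654481}{64}$ ($S = \left(-102 + \frac{7}{8}\right)^{2} = \left(- \frac{809}{8}\right)^{2} = \frac{654481}{64} \approx 10226.0$)
$\frac{1}{S + t} = \frac{1}{\frac{654481}{64} + 40350} = \frac{1}{\frac{3236881}{64}} = \frac{64}{3236881}$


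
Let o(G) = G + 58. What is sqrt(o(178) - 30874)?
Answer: I*sqrt(30638) ≈ 175.04*I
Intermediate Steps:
o(G) = 58 + G
sqrt(o(178) - 30874) = sqrt((58 + 178) - 30874) = sqrt(236 - 30874) = sqrt(-30638) = I*sqrt(30638)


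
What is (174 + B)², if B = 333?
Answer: 257049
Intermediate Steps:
(174 + B)² = (174 + 333)² = 507² = 257049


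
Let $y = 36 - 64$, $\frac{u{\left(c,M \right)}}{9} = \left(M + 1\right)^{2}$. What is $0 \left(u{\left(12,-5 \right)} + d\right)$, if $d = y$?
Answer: $0$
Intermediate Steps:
$u{\left(c,M \right)} = 9 \left(1 + M\right)^{2}$ ($u{\left(c,M \right)} = 9 \left(M + 1\right)^{2} = 9 \left(1 + M\right)^{2}$)
$y = -28$
$d = -28$
$0 \left(u{\left(12,-5 \right)} + d\right) = 0 \left(9 \left(1 - 5\right)^{2} - 28\right) = 0 \left(9 \left(-4\right)^{2} - 28\right) = 0 \left(9 \cdot 16 - 28\right) = 0 \left(144 - 28\right) = 0 \cdot 116 = 0$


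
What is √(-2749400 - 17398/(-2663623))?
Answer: 13*I*√115424163361073134/2663623 ≈ 1658.1*I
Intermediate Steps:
√(-2749400 - 17398/(-2663623)) = √(-2749400 - 17398*(-1/2663623)) = √(-2749400 + 17398/2663623) = √(-7323365058802/2663623) = 13*I*√115424163361073134/2663623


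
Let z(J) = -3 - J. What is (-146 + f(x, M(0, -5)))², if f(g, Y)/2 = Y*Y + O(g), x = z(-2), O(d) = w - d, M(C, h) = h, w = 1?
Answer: 8464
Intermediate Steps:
O(d) = 1 - d
x = -1 (x = -3 - 1*(-2) = -3 + 2 = -1)
f(g, Y) = 2 - 2*g + 2*Y² (f(g, Y) = 2*(Y*Y + (1 - g)) = 2*(Y² + (1 - g)) = 2*(1 + Y² - g) = 2 - 2*g + 2*Y²)
(-146 + f(x, M(0, -5)))² = (-146 + (2 - 2*(-1) + 2*(-5)²))² = (-146 + (2 + 2 + 2*25))² = (-146 + (2 + 2 + 50))² = (-146 + 54)² = (-92)² = 8464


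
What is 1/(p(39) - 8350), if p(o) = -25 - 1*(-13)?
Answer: -1/8362 ≈ -0.00011959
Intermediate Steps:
p(o) = -12 (p(o) = -25 + 13 = -12)
1/(p(39) - 8350) = 1/(-12 - 8350) = 1/(-8362) = -1/8362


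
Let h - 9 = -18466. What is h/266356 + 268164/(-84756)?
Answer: -6082619323/1881272428 ≈ -3.2332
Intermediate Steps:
h = -18457 (h = 9 - 18466 = -18457)
h/266356 + 268164/(-84756) = -18457/266356 + 268164/(-84756) = -18457*1/266356 + 268164*(-1/84756) = -18457/266356 - 22347/7063 = -6082619323/1881272428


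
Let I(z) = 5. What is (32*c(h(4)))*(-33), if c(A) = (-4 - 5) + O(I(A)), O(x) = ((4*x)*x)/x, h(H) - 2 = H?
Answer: -11616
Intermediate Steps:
h(H) = 2 + H
O(x) = 4*x (O(x) = (4*x**2)/x = 4*x)
c(A) = 11 (c(A) = (-4 - 5) + 4*5 = -9 + 20 = 11)
(32*c(h(4)))*(-33) = (32*11)*(-33) = 352*(-33) = -11616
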